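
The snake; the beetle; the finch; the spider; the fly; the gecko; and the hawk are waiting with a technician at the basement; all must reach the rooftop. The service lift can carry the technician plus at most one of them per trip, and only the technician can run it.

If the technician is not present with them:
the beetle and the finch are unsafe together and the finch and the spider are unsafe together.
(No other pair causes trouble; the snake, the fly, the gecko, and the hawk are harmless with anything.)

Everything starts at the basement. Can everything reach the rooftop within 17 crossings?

Yes

Yes — this plan uses 15 crossings (≤ 17):
1. Technician goes to the rooftop with the finch.  [the basement: the beetle, the fly, the gecko, the hawk, the snake, the spider | the rooftop: the finch]
2. Technician goes back to the basement alone.  [the basement: the beetle, the fly, the gecko, the hawk, the snake, the spider | the rooftop: the finch]
3. Technician goes to the rooftop with the snake.  [the basement: the beetle, the fly, the gecko, the hawk, the spider | the rooftop: the finch, the snake]
4. Technician goes back to the basement alone.  [the basement: the beetle, the fly, the gecko, the hawk, the spider | the rooftop: the finch, the snake]
5. Technician goes to the rooftop with the beetle.  [the basement: the fly, the gecko, the hawk, the spider | the rooftop: the beetle, the finch, the snake]
6. Technician goes back to the basement with the finch.  [the basement: the finch, the fly, the gecko, the hawk, the spider | the rooftop: the beetle, the snake]
7. Technician goes to the rooftop with the spider.  [the basement: the finch, the fly, the gecko, the hawk | the rooftop: the beetle, the snake, the spider]
8. Technician goes back to the basement alone.  [the basement: the finch, the fly, the gecko, the hawk | the rooftop: the beetle, the snake, the spider]
9. Technician goes to the rooftop with the fly.  [the basement: the finch, the gecko, the hawk | the rooftop: the beetle, the fly, the snake, the spider]
10. Technician goes back to the basement alone.  [the basement: the finch, the gecko, the hawk | the rooftop: the beetle, the fly, the snake, the spider]
11. Technician goes to the rooftop with the gecko.  [the basement: the finch, the hawk | the rooftop: the beetle, the fly, the gecko, the snake, the spider]
12. Technician goes back to the basement alone.  [the basement: the finch, the hawk | the rooftop: the beetle, the fly, the gecko, the snake, the spider]
13. Technician goes to the rooftop with the hawk.  [the basement: the finch | the rooftop: the beetle, the fly, the gecko, the hawk, the snake, the spider]
14. Technician goes back to the basement alone.  [the basement: the finch | the rooftop: the beetle, the fly, the gecko, the hawk, the snake, the spider]
15. Technician goes to the rooftop with the finch.  [the basement: — | the rooftop: the beetle, the finch, the fly, the gecko, the hawk, the snake, the spider]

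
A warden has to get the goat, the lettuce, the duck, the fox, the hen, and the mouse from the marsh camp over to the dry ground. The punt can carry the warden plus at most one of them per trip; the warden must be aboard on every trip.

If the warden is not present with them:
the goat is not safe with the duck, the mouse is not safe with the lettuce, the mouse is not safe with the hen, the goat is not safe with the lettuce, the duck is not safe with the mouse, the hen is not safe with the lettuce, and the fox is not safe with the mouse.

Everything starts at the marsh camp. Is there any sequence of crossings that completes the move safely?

No

Whatever the first load, the items left behind include a forbidden pair without the warden. No opening move is safe, so no plan exists.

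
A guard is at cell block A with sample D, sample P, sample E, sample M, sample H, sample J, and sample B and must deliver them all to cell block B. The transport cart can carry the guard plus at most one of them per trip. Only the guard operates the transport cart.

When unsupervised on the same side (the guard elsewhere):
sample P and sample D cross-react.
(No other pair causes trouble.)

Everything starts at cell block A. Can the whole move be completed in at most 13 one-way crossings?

Yes — this plan uses 13 crossings (≤ 13):
1. Guard goes to cell block B with sample D.  [cell block A: sample B, sample E, sample H, sample J, sample M, sample P | cell block B: sample D]
2. Guard goes back to cell block A alone.  [cell block A: sample B, sample E, sample H, sample J, sample M, sample P | cell block B: sample D]
3. Guard goes to cell block B with sample E.  [cell block A: sample B, sample H, sample J, sample M, sample P | cell block B: sample D, sample E]
4. Guard goes back to cell block A alone.  [cell block A: sample B, sample H, sample J, sample M, sample P | cell block B: sample D, sample E]
5. Guard goes to cell block B with sample M.  [cell block A: sample B, sample H, sample J, sample P | cell block B: sample D, sample E, sample M]
6. Guard goes back to cell block A alone.  [cell block A: sample B, sample H, sample J, sample P | cell block B: sample D, sample E, sample M]
7. Guard goes to cell block B with sample H.  [cell block A: sample B, sample J, sample P | cell block B: sample D, sample E, sample H, sample M]
8. Guard goes back to cell block A alone.  [cell block A: sample B, sample J, sample P | cell block B: sample D, sample E, sample H, sample M]
9. Guard goes to cell block B with sample J.  [cell block A: sample B, sample P | cell block B: sample D, sample E, sample H, sample J, sample M]
10. Guard goes back to cell block A alone.  [cell block A: sample B, sample P | cell block B: sample D, sample E, sample H, sample J, sample M]
11. Guard goes to cell block B with sample B.  [cell block A: sample P | cell block B: sample B, sample D, sample E, sample H, sample J, sample M]
12. Guard goes back to cell block A alone.  [cell block A: sample P | cell block B: sample B, sample D, sample E, sample H, sample J, sample M]
13. Guard goes to cell block B with sample P.  [cell block A: — | cell block B: sample B, sample D, sample E, sample H, sample J, sample M, sample P]

Yes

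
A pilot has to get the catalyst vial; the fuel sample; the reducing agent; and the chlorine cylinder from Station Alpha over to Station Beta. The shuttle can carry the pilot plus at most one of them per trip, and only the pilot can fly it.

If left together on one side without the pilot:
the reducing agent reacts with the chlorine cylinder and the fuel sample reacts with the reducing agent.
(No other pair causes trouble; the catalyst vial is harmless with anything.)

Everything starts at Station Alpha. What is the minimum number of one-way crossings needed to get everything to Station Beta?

Counting alone: the pilot can take at most 1 across per trip to Station Beta, so moving all 4 needs at least 4 loaded trips out, with a return between consecutive ones — at least 7 crossings.
The safety rule pushes this higher. Following every safe sequence of crossings, the most of the 4 that can be at Station Beta as the shuttle arrives there on crossing 7 is 3 — never all 4.
So no plan with fewer than 9 crossings exists, and this one achieves 9:
1. Pilot goes to Station Beta with the reducing agent.  [Station Alpha: the catalyst vial, the chlorine cylinder, the fuel sample | Station Beta: the reducing agent]
2. Pilot goes back to Station Alpha alone.  [Station Alpha: the catalyst vial, the chlorine cylinder, the fuel sample | Station Beta: the reducing agent]
3. Pilot goes to Station Beta with the catalyst vial.  [Station Alpha: the chlorine cylinder, the fuel sample | Station Beta: the catalyst vial, the reducing agent]
4. Pilot goes back to Station Alpha alone.  [Station Alpha: the chlorine cylinder, the fuel sample | Station Beta: the catalyst vial, the reducing agent]
5. Pilot goes to Station Beta with the fuel sample.  [Station Alpha: the chlorine cylinder | Station Beta: the catalyst vial, the fuel sample, the reducing agent]
6. Pilot goes back to Station Alpha with the reducing agent.  [Station Alpha: the chlorine cylinder, the reducing agent | Station Beta: the catalyst vial, the fuel sample]
7. Pilot goes to Station Beta with the chlorine cylinder.  [Station Alpha: the reducing agent | Station Beta: the catalyst vial, the chlorine cylinder, the fuel sample]
8. Pilot goes back to Station Alpha alone.  [Station Alpha: the reducing agent | Station Beta: the catalyst vial, the chlorine cylinder, the fuel sample]
9. Pilot goes to Station Beta with the reducing agent.  [Station Alpha: — | Station Beta: the catalyst vial, the chlorine cylinder, the fuel sample, the reducing agent]

9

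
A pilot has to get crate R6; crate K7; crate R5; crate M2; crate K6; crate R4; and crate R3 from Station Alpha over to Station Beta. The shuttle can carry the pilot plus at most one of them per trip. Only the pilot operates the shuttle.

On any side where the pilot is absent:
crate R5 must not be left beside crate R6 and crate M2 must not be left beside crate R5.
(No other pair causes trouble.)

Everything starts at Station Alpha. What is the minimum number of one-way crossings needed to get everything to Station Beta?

Counting alone: the pilot can take at most 1 across per trip to Station Beta, so moving all 7 needs at least 7 loaded trips out, with a return between consecutive ones — at least 13 crossings.
The safety rule pushes this higher. Following every safe sequence of crossings, the most of the 7 that can be at Station Beta as the shuttle arrives there on crossing 13 is 6 — never all 7.
So no plan with fewer than 15 crossings exists, and this one achieves 15:
1. Pilot goes to Station Beta with crate R5.
2. Pilot goes back to Station Alpha alone.
3. Pilot goes to Station Beta with crate R6.
4. Pilot goes back to Station Alpha with crate R5.
5. Pilot goes to Station Beta with crate M2.
6. Pilot goes back to Station Alpha alone.
7. Pilot goes to Station Beta with crate K7.
8. Pilot goes back to Station Alpha alone.
9. Pilot goes to Station Beta with crate K6.
10. Pilot goes back to Station Alpha alone.
11. Pilot goes to Station Beta with crate R4.
12. Pilot goes back to Station Alpha alone.
13. Pilot goes to Station Beta with crate R3.
14. Pilot goes back to Station Alpha alone.
15. Pilot goes to Station Beta with crate R5.

15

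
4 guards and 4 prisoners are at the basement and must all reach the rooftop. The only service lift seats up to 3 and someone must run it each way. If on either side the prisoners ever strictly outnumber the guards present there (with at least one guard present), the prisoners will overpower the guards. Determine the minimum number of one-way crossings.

Counting alone: each trip to the rooftop takes at most 3 across and each return brings at least 1 back, so after t trips out (and t−1 returns) at most 3t − (t−1) of the 8 are across; that first reaches 8 at t = 4, so at least 7 crossings are needed.
The safety rule pushes this higher. Following every safe sequence of crossings, the most of the 8 that can be at the rooftop as the service lift arrives there on crossing 7 is 7 — never all 8.
So no plan with fewer than 9 crossings exists, and this one achieves 9:
1. 2 prisoners → the rooftop.  (the basement: 4G 2P; the rooftop: 0G 2P)
2. 1 prisoner ← the basement.  (the basement: 4G 3P; the rooftop: 0G 1P)
3. 3 prisoners → the rooftop.  (the basement: 4G 0P; the rooftop: 0G 4P)
4. 1 prisoner ← the basement.  (the basement: 4G 1P; the rooftop: 0G 3P)
5. 3 guards → the rooftop.  (the basement: 1G 1P; the rooftop: 3G 3P)
6. 1 guard and 1 prisoner ← the basement.  (the basement: 2G 2P; the rooftop: 2G 2P)
7. 2 guards → the rooftop.  (the basement: 0G 2P; the rooftop: 4G 2P)
8. 1 prisoner ← the basement.  (the basement: 0G 3P; the rooftop: 4G 1P)
9. 3 prisoners → the rooftop.  (the basement: 0G 0P; the rooftop: 4G 4P)

9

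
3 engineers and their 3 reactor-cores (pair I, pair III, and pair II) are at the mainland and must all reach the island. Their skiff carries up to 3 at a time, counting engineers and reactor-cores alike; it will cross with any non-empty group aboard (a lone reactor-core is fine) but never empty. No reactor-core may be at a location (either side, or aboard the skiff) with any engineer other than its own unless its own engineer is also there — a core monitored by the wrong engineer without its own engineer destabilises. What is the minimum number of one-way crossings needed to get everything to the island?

Counting alone: each trip to the island takes at most 3 across and each return brings at least 1 back, so after t trips out (and t−1 returns) at most 3t − (t−1) of the 6 are across; that first reaches 6 at t = 3, so at least 5 crossings are needed.
The plan below uses exactly 5 crossings, so it is optimal:
1. engineer I and reactor-core I cross → the island.
2. engineer I crosses ← the mainland.
3. engineer I, engineer II, and engineer III cross → the island.
4. reactor-core I crosses ← the mainland.
5. reactor-core I, reactor-core II, and reactor-core III cross → the island.

5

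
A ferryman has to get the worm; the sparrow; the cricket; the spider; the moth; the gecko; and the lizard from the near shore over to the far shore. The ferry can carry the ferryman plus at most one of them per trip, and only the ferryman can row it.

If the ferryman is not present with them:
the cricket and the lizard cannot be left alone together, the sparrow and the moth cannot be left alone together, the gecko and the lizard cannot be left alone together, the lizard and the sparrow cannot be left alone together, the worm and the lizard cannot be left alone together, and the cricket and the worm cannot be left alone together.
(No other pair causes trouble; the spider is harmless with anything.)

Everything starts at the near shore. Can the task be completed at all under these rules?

No

Whatever the first load, the items left behind include a forbidden pair without the ferryman. No opening move is safe, so no plan exists.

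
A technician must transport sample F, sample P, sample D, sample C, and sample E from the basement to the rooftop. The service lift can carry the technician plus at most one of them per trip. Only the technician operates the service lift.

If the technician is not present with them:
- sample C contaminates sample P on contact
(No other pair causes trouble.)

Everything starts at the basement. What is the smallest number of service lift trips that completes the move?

Counting alone: the technician can take at most 1 across per trip to the rooftop, so moving all 5 needs at least 5 loaded trips out, with a return between consecutive ones — at least 9 crossings.
The plan below uses exactly 9 crossings, so it is optimal:
1. Technician goes to the rooftop with sample P.
2. Technician goes back to the basement alone.
3. Technician goes to the rooftop with sample F.
4. Technician goes back to the basement alone.
5. Technician goes to the rooftop with sample D.
6. Technician goes back to the basement alone.
7. Technician goes to the rooftop with sample E.
8. Technician goes back to the basement alone.
9. Technician goes to the rooftop with sample C.

9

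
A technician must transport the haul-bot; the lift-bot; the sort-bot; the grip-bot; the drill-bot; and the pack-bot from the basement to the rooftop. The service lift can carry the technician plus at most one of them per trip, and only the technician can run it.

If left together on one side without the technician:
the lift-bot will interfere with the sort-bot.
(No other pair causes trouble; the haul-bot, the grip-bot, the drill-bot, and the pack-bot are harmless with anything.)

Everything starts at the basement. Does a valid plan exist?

1. Technician goes to the rooftop with the lift-bot.  [the basement: the drill-bot, the grip-bot, the haul-bot, the pack-bot, the sort-bot | the rooftop: the lift-bot]
2. Technician goes back to the basement alone.  [the basement: the drill-bot, the grip-bot, the haul-bot, the pack-bot, the sort-bot | the rooftop: the lift-bot]
3. Technician goes to the rooftop with the haul-bot.  [the basement: the drill-bot, the grip-bot, the pack-bot, the sort-bot | the rooftop: the haul-bot, the lift-bot]
4. Technician goes back to the basement alone.  [the basement: the drill-bot, the grip-bot, the pack-bot, the sort-bot | the rooftop: the haul-bot, the lift-bot]
5. Technician goes to the rooftop with the grip-bot.  [the basement: the drill-bot, the pack-bot, the sort-bot | the rooftop: the grip-bot, the haul-bot, the lift-bot]
6. Technician goes back to the basement alone.  [the basement: the drill-bot, the pack-bot, the sort-bot | the rooftop: the grip-bot, the haul-bot, the lift-bot]
7. Technician goes to the rooftop with the drill-bot.  [the basement: the pack-bot, the sort-bot | the rooftop: the drill-bot, the grip-bot, the haul-bot, the lift-bot]
8. Technician goes back to the basement alone.  [the basement: the pack-bot, the sort-bot | the rooftop: the drill-bot, the grip-bot, the haul-bot, the lift-bot]
9. Technician goes to the rooftop with the pack-bot.  [the basement: the sort-bot | the rooftop: the drill-bot, the grip-bot, the haul-bot, the lift-bot, the pack-bot]
10. Technician goes back to the basement alone.  [the basement: the sort-bot | the rooftop: the drill-bot, the grip-bot, the haul-bot, the lift-bot, the pack-bot]
11. Technician goes to the rooftop with the sort-bot.  [the basement: — | the rooftop: the drill-bot, the grip-bot, the haul-bot, the lift-bot, the pack-bot, the sort-bot]

Yes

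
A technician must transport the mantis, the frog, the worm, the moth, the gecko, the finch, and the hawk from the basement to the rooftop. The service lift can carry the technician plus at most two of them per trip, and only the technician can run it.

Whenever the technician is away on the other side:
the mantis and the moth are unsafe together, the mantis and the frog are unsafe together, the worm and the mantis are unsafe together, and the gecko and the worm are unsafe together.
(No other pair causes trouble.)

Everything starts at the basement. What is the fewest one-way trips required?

Counting alone: the technician can take at most 2 across per trip to the rooftop, so moving all 7 needs at least 4 loaded trips out, with a return between consecutive ones — at least 7 crossings.
The plan below uses exactly 7 crossings, so it is optimal:
1. Technician goes to the rooftop with the mantis and the worm.  [the basement: the finch, the frog, the gecko, the hawk, the moth | the rooftop: the mantis, the worm]
2. Technician goes back to the basement with the mantis.  [the basement: the finch, the frog, the gecko, the hawk, the mantis, the moth | the rooftop: the worm]
3. Technician goes to the rooftop with the frog and the moth.  [the basement: the finch, the gecko, the hawk, the mantis | the rooftop: the frog, the moth, the worm]
4. Technician goes back to the basement alone.  [the basement: the finch, the gecko, the hawk, the mantis | the rooftop: the frog, the moth, the worm]
5. Technician goes to the rooftop with the finch and the hawk.  [the basement: the gecko, the mantis | the rooftop: the finch, the frog, the hawk, the moth, the worm]
6. Technician goes back to the basement alone.  [the basement: the gecko, the mantis | the rooftop: the finch, the frog, the hawk, the moth, the worm]
7. Technician goes to the rooftop with the gecko and the mantis.  [the basement: — | the rooftop: the finch, the frog, the gecko, the hawk, the mantis, the moth, the worm]

7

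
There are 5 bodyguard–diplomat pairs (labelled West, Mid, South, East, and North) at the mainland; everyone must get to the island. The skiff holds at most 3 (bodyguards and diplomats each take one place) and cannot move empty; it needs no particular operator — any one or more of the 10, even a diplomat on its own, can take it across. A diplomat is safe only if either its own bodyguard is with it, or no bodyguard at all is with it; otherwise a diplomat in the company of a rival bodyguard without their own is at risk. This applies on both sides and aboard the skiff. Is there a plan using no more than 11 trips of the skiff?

Yes — this plan uses 11 crossings (≤ 11):
1. bodyguard West and diplomat West cross → the island.
2. bodyguard West crosses ← the mainland.
3. diplomat East, diplomat Mid, and diplomat South cross → the island.
4. diplomat West crosses ← the mainland.
5. bodyguard East, bodyguard Mid, and bodyguard South cross → the island.
6. bodyguard Mid and diplomat Mid cross ← the mainland.
7. bodyguard Mid, bodyguard North, and bodyguard West cross → the island.
8. diplomat South crosses ← the mainland.
9. diplomat Mid and diplomat West cross → the island.
10. diplomat West crosses ← the mainland.
11. diplomat North, diplomat South, and diplomat West cross → the island.

Yes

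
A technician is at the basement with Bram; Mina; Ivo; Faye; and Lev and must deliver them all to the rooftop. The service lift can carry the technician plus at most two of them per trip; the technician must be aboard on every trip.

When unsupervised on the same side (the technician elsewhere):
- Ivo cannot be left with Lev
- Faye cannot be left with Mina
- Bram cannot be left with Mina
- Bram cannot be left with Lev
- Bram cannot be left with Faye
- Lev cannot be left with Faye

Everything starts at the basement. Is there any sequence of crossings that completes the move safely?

Whatever the first load, the items left behind include a forbidden pair without the technician. No opening move is safe, so no plan exists.

No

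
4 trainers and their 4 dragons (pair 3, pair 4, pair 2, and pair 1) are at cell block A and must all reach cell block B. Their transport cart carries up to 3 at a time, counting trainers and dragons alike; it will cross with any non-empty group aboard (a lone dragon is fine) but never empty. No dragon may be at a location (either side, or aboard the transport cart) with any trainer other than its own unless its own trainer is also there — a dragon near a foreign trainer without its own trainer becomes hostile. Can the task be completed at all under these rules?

Yes

1. dragon 3 and trainer 3 cross → cell block B.
2. trainer 3 crosses ← cell block A.
3. dragon 4, trainer 3, and trainer 4 cross → cell block B.
4. dragon 3 and trainer 3 cross ← cell block A.
5. trainer 1, trainer 2, and trainer 3 cross → cell block B.
6. dragon 4 crosses ← cell block A.
7. dragon 3 and dragon 4 cross → cell block B.
8. dragon 3 crosses ← cell block A.
9. dragon 1, dragon 2, and dragon 3 cross → cell block B.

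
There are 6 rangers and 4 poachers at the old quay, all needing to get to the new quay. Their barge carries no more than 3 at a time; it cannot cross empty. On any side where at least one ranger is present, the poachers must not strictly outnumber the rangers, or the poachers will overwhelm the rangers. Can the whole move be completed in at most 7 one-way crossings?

Counting alone: each trip to the new quay takes at most 3 across and each return brings at least 1 back, so after t trips out (and t−1 returns) at most 3t − (t−1) of the 10 are across; that first reaches 10 at t = 5, so at least 9 crossings are needed.
Since 7 < 9, 7 crossings cannot be enough. (The shortest complete plan in fact takes 9:)
1. 2 poachers → the new quay.  (the old quay: 6R 2P; the new quay: 0R 2P)
2. 1 poacher ← the old quay.  (the old quay: 6R 3P; the new quay: 0R 1P)
3. 3 poachers → the new quay.  (the old quay: 6R 0P; the new quay: 0R 4P)
4. 1 poacher ← the old quay.  (the old quay: 6R 1P; the new quay: 0R 3P)
5. 3 rangers → the new quay.  (the old quay: 3R 1P; the new quay: 3R 3P)
6. 1 poacher ← the old quay.  (the old quay: 3R 2P; the new quay: 3R 2P)
7. 1 ranger and 2 poachers → the new quay.  (the old quay: 2R 0P; the new quay: 4R 4P)
8. 1 poacher ← the old quay.  (the old quay: 2R 1P; the new quay: 4R 3P)
9. 2 rangers and 1 poacher → the new quay.  (the old quay: 0R 0P; the new quay: 6R 4P)

No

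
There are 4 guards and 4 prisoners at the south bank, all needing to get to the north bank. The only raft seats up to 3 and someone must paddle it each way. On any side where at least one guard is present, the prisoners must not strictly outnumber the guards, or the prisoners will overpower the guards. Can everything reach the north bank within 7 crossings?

Counting alone: each trip to the north bank takes at most 3 across and each return brings at least 1 back, so after t trips out (and t−1 returns) at most 3t − (t−1) of the 8 are across; that first reaches 8 at t = 4, so at least 7 crossings are needed.
The safety rule pushes this higher. Following every safe sequence of crossings, the most of the 8 that can be at the north bank as the raft arrives there on crossing 7 is 7 — never all 8.
So the move cannot be finished within 7 crossings. (The shortest complete plan takes 9:)
1. 2 prisoners → the north bank.  (the south bank: 4G 2P; the north bank: 0G 2P)
2. 1 prisoner ← the south bank.  (the south bank: 4G 3P; the north bank: 0G 1P)
3. 3 prisoners → the north bank.  (the south bank: 4G 0P; the north bank: 0G 4P)
4. 1 prisoner ← the south bank.  (the south bank: 4G 1P; the north bank: 0G 3P)
5. 3 guards → the north bank.  (the south bank: 1G 1P; the north bank: 3G 3P)
6. 1 guard and 1 prisoner ← the south bank.  (the south bank: 2G 2P; the north bank: 2G 2P)
7. 2 guards → the north bank.  (the south bank: 0G 2P; the north bank: 4G 2P)
8. 1 prisoner ← the south bank.  (the south bank: 0G 3P; the north bank: 4G 1P)
9. 3 prisoners → the north bank.  (the south bank: 0G 0P; the north bank: 4G 4P)

No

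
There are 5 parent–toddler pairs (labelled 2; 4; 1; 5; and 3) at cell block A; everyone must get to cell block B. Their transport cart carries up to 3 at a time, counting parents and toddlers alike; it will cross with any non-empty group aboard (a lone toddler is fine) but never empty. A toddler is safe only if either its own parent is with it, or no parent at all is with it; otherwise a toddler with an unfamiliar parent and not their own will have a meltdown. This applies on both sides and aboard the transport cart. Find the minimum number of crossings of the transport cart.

Counting alone: each trip to cell block B takes at most 3 across and each return brings at least 1 back, so after t trips out (and t−1 returns) at most 3t − (t−1) of the 10 are across; that first reaches 10 at t = 5, so at least 9 crossings are needed.
The safety rule pushes this higher. Following every safe sequence of crossings, the most of the 10 that can be at cell block B as the transport cart arrives there on crossing 9 is 9 — never all 10.
So no plan with fewer than 11 crossings exists, and this one achieves 11:
1. parent 2 and toddler 2 cross → cell block B.
2. parent 2 crosses ← cell block A.
3. toddler 1, toddler 4, and toddler 5 cross → cell block B.
4. toddler 2 crosses ← cell block A.
5. parent 1, parent 4, and parent 5 cross → cell block B.
6. parent 4 and toddler 4 cross ← cell block A.
7. parent 2, parent 3, and parent 4 cross → cell block B.
8. toddler 1 crosses ← cell block A.
9. toddler 2 and toddler 4 cross → cell block B.
10. toddler 2 crosses ← cell block A.
11. toddler 1, toddler 2, and toddler 3 cross → cell block B.

11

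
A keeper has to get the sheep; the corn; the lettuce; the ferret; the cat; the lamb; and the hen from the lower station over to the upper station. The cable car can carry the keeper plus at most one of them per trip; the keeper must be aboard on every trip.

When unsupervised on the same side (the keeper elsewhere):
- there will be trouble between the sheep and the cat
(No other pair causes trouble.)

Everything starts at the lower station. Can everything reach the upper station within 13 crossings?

Yes

Yes — this plan uses 13 crossings (≤ 13):
1. Keeper goes to the upper station with the sheep.  [the lower station: the cat, the corn, the ferret, the hen, the lamb, the lettuce | the upper station: the sheep]
2. Keeper goes back to the lower station alone.  [the lower station: the cat, the corn, the ferret, the hen, the lamb, the lettuce | the upper station: the sheep]
3. Keeper goes to the upper station with the corn.  [the lower station: the cat, the ferret, the hen, the lamb, the lettuce | the upper station: the corn, the sheep]
4. Keeper goes back to the lower station alone.  [the lower station: the cat, the ferret, the hen, the lamb, the lettuce | the upper station: the corn, the sheep]
5. Keeper goes to the upper station with the lettuce.  [the lower station: the cat, the ferret, the hen, the lamb | the upper station: the corn, the lettuce, the sheep]
6. Keeper goes back to the lower station alone.  [the lower station: the cat, the ferret, the hen, the lamb | the upper station: the corn, the lettuce, the sheep]
7. Keeper goes to the upper station with the ferret.  [the lower station: the cat, the hen, the lamb | the upper station: the corn, the ferret, the lettuce, the sheep]
8. Keeper goes back to the lower station alone.  [the lower station: the cat, the hen, the lamb | the upper station: the corn, the ferret, the lettuce, the sheep]
9. Keeper goes to the upper station with the lamb.  [the lower station: the cat, the hen | the upper station: the corn, the ferret, the lamb, the lettuce, the sheep]
10. Keeper goes back to the lower station alone.  [the lower station: the cat, the hen | the upper station: the corn, the ferret, the lamb, the lettuce, the sheep]
11. Keeper goes to the upper station with the hen.  [the lower station: the cat | the upper station: the corn, the ferret, the hen, the lamb, the lettuce, the sheep]
12. Keeper goes back to the lower station alone.  [the lower station: the cat | the upper station: the corn, the ferret, the hen, the lamb, the lettuce, the sheep]
13. Keeper goes to the upper station with the cat.  [the lower station: — | the upper station: the cat, the corn, the ferret, the hen, the lamb, the lettuce, the sheep]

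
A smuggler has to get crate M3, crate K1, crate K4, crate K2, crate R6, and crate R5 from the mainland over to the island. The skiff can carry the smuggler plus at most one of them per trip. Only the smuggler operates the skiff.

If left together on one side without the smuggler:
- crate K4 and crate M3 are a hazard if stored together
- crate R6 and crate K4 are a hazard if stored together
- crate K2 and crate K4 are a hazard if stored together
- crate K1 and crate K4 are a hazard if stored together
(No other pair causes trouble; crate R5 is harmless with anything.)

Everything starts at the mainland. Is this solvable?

No

Following every safe sequence of crossings from the start, the most of the 6 that can be at the island as the skiff arrives there on crossings 1, 3, 5 is 1, 2, 3 respectively; the best ever achieved is 3 of 6.
From crossing 7 on, no configuration arises that was not already reachable earlier: only 22 distinct safe configurations (who is on which side, and where the skiff is) can ever be reached, none of them has everyone across, and every continuation just revisits them. So no valid plan exists.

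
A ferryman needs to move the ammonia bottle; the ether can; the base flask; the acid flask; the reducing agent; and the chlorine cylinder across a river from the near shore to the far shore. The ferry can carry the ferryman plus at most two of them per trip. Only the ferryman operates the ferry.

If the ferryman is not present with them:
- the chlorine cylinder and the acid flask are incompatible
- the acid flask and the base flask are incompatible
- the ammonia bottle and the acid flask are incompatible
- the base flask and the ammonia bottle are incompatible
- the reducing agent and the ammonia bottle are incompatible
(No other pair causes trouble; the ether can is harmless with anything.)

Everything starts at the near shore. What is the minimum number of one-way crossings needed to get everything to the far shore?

Counting alone: the ferryman can take at most 2 across per trip to the far shore, so moving all 6 needs at least 3 loaded trips out, with a return between consecutive ones — at least 5 crossings.
The safety rule pushes this higher. Following every safe sequence of crossings, the most of the 6 that can be at the far shore as the ferry arrives there on crossings 5, 7 is 4, 5 respectively — never all 6.
So no plan with fewer than 9 crossings exists, and this one achieves 9:
1. Ferryman goes to the far shore with the acid flask and the ammonia bottle.
2. Ferryman goes back to the near shore with the ammonia bottle.
3. Ferryman goes to the far shore with the ammonia bottle and the ether can.
4. Ferryman goes back to the near shore with the ammonia bottle.
5. Ferryman goes to the far shore with the ammonia bottle and the reducing agent.
6. Ferryman goes back to the near shore with the ammonia bottle.
7. Ferryman goes to the far shore with the base flask and the chlorine cylinder.
8. Ferryman goes back to the near shore with the acid flask.
9. Ferryman goes to the far shore with the acid flask and the ammonia bottle.

9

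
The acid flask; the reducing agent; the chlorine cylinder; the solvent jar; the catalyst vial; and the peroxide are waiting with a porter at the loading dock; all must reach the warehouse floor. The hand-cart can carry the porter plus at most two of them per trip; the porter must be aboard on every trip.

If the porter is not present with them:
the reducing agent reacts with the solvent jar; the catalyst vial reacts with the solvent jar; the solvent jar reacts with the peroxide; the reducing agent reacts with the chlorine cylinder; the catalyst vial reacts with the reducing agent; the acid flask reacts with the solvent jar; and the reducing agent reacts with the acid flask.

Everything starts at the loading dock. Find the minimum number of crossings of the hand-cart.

9

Counting alone: the porter can take at most 2 across per trip to the warehouse floor, so moving all 6 needs at least 3 loaded trips out, with a return between consecutive ones — at least 5 crossings.
The safety rule pushes this higher. Following every safe sequence of crossings, the most of the 6 that can be at the warehouse floor as the hand-cart arrives there on crossings 5, 7 is 4, 5 respectively — never all 6.
So no plan with fewer than 9 crossings exists, and this one achieves 9:
1. Porter goes to the warehouse floor with the reducing agent and the solvent jar.
2. Porter goes back to the loading dock with the reducing agent.
3. Porter goes to the warehouse floor with the chlorine cylinder and the reducing agent.
4. Porter goes back to the loading dock with the reducing agent.
5. Porter goes to the warehouse floor with the acid flask and the catalyst vial.
6. Porter goes back to the loading dock with the solvent jar.
7. Porter goes to the warehouse floor with the peroxide and the reducing agent.
8. Porter goes back to the loading dock with the reducing agent.
9. Porter goes to the warehouse floor with the reducing agent and the solvent jar.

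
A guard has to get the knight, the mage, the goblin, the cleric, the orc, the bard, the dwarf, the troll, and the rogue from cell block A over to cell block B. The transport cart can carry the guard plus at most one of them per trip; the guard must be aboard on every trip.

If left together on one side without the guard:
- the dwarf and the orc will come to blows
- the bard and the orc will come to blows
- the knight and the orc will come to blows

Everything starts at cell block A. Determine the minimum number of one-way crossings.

Following every safe sequence of crossings from the start, the most of the 9 that can be at cell block B as the transport cart arrives there on crossings 1, 3, 5, 7, 9, 11, 13 is 1, 2, 3, 4, 5, 6, 7 respectively; the best ever achieved is 7 of 9.
From crossing 15 on, no configuration arises that was not already reachable earlier: only 288 distinct safe configurations (who is on which side, and where the transport cart is) can ever be reached, none of them has everyone across, and every continuation just revisits them. So no valid plan exists.

impossible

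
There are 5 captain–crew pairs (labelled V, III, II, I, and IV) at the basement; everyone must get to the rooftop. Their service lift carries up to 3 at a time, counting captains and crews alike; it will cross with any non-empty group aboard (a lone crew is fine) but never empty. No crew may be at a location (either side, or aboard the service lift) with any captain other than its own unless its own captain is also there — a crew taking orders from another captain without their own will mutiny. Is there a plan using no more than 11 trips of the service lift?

Yes — this plan uses 11 crossings (≤ 11):
1. captain V and crew V cross → the rooftop.
2. captain V crosses ← the basement.
3. crew I, crew II, and crew III cross → the rooftop.
4. crew V crosses ← the basement.
5. captain I, captain II, and captain III cross → the rooftop.
6. captain III and crew III cross ← the basement.
7. captain III, captain IV, and captain V cross → the rooftop.
8. crew II crosses ← the basement.
9. crew III and crew V cross → the rooftop.
10. crew V crosses ← the basement.
11. crew II, crew IV, and crew V cross → the rooftop.

Yes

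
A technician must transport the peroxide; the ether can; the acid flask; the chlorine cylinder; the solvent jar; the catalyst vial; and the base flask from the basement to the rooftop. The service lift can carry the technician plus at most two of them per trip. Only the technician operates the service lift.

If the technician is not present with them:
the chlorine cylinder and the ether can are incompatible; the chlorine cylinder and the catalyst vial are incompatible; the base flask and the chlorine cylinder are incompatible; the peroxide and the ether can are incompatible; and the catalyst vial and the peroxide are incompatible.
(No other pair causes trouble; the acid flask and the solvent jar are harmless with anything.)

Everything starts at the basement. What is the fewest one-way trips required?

Counting alone: the technician can take at most 2 across per trip to the rooftop, so moving all 7 needs at least 4 loaded trips out, with a return between consecutive ones — at least 7 crossings.
The safety rule pushes this higher. Following every safe sequence of crossings, the most of the 7 that can be at the rooftop as the service lift arrives there on crossing 7 is 6 — never all 7.
So no plan with fewer than 9 crossings exists, and this one achieves 9:
1. Technician goes to the rooftop with the chlorine cylinder and the peroxide.  [the basement: the acid flask, the base flask, the catalyst vial, the ether can, the solvent jar | the rooftop: the chlorine cylinder, the peroxide]
2. Technician goes back to the basement alone.  [the basement: the acid flask, the base flask, the catalyst vial, the ether can, the solvent jar | the rooftop: the chlorine cylinder, the peroxide]
3. Technician goes to the rooftop with the ether can.  [the basement: the acid flask, the base flask, the catalyst vial, the solvent jar | the rooftop: the chlorine cylinder, the ether can, the peroxide]
4. Technician goes back to the basement with the chlorine cylinder and the peroxide.  [the basement: the acid flask, the base flask, the catalyst vial, the chlorine cylinder, the peroxide, the solvent jar | the rooftop: the ether can]
5. Technician goes to the rooftop with the base flask and the catalyst vial.  [the basement: the acid flask, the chlorine cylinder, the peroxide, the solvent jar | the rooftop: the base flask, the catalyst vial, the ether can]
6. Technician goes back to the basement alone.  [the basement: the acid flask, the chlorine cylinder, the peroxide, the solvent jar | the rooftop: the base flask, the catalyst vial, the ether can]
7. Technician goes to the rooftop with the acid flask and the solvent jar.  [the basement: the chlorine cylinder, the peroxide | the rooftop: the acid flask, the base flask, the catalyst vial, the ether can, the solvent jar]
8. Technician goes back to the basement alone.  [the basement: the chlorine cylinder, the peroxide | the rooftop: the acid flask, the base flask, the catalyst vial, the ether can, the solvent jar]
9. Technician goes to the rooftop with the chlorine cylinder and the peroxide.  [the basement: — | the rooftop: the acid flask, the base flask, the catalyst vial, the chlorine cylinder, the ether can, the peroxide, the solvent jar]

9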